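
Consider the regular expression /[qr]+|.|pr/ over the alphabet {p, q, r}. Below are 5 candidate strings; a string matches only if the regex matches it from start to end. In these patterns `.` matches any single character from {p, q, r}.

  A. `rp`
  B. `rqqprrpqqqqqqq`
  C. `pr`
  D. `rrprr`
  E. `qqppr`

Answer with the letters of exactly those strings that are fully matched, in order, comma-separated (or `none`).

C

A. `rp` → no match
B → no match
C. `pr` → match
D. `rrprr` → no match
E. `qqppr` → no match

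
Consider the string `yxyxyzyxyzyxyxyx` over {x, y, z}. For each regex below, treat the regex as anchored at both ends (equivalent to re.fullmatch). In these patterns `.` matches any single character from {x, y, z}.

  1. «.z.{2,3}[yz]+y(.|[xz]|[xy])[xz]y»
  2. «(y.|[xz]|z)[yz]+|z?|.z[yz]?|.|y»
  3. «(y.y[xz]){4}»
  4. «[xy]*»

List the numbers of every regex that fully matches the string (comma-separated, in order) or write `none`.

1 → no match — must end with `y`
2 → no match
3 → match
4 → no match

3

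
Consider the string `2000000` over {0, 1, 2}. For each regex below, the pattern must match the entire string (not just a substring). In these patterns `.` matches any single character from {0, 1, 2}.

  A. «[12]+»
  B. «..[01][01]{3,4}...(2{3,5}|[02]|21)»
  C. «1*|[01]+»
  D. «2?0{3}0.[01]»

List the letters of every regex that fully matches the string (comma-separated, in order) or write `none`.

A → no match
B → no match
C → no match
D → match

D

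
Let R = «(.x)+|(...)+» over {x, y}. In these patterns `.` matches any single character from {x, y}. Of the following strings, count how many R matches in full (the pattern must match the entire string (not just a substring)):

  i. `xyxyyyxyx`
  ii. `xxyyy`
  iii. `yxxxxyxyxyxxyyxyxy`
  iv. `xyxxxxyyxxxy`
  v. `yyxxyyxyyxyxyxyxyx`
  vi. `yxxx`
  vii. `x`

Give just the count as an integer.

i. `xyxyyyxyx` → match
ii. `xxyyy` → no match
iii → match
iv. `xyxxxxyyxxxy` → match
v → match
vi. `yxxx` → match
vii. `x` → no match
Total matched: 5

5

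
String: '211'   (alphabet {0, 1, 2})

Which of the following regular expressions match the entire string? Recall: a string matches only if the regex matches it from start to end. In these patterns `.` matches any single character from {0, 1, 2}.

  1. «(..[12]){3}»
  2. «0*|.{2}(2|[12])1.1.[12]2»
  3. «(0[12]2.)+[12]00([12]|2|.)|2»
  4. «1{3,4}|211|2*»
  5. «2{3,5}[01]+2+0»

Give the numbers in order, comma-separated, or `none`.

1 → no match
2 → no match
3 → no match
4 → match
5 → no match — must end with '20'

4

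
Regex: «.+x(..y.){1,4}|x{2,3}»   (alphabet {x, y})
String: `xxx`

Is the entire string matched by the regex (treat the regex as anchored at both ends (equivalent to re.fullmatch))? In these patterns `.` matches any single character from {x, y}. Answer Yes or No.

Yes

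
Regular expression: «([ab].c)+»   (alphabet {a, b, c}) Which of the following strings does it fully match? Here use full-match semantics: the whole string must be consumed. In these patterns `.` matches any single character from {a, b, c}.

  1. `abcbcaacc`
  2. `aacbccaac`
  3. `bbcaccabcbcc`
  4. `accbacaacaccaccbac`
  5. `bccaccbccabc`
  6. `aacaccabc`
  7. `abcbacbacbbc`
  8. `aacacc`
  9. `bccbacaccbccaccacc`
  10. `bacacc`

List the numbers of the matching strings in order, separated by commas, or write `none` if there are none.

1 → no match
2 → match
3 → match
4 → match
5 → match
6 → match
7 → match
8 → match
9 → match
10 → match

2, 3, 4, 5, 6, 7, 8, 9, 10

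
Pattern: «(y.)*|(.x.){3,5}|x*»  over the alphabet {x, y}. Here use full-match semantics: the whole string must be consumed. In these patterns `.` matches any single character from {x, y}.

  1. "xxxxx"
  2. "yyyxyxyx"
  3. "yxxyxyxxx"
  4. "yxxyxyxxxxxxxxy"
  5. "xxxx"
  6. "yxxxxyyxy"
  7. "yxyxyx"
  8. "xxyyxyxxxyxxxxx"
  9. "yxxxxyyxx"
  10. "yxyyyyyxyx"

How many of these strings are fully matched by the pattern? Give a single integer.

10

1 → match
2 → match
3 → match
4 → match
5 → match
6 → match
7 → match
8 → match
9 → match
10 → match
Total matched: 10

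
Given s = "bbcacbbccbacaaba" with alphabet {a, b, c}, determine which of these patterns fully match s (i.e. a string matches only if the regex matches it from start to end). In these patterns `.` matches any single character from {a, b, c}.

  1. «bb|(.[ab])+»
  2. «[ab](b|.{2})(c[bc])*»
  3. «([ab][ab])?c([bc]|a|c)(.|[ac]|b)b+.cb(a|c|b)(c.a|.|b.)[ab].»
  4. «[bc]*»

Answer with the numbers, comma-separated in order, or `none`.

3

1 → no match
2 → no match
3 → match
4 → no match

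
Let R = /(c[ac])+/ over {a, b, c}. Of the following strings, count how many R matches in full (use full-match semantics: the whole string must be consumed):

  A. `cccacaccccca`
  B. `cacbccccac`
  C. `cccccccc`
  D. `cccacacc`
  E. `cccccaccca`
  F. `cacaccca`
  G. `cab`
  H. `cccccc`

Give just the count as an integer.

A. `cccacaccccca` → match
B. `cacbccccac` → no match
C. `cccccccc` → match
D. `cccacacc` → match
E. `cccccaccca` → match
F. `cacaccca` → match
G. `cab` → no match
H. `cccccc` → match
Total matched: 6

6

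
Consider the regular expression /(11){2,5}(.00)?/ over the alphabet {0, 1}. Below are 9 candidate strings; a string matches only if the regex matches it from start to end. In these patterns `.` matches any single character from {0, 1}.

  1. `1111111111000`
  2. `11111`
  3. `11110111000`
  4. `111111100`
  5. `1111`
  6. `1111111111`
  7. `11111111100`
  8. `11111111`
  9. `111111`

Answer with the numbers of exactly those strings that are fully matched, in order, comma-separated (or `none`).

1, 4, 5, 6, 7, 8, 9

1 → match
2 → no match
3 → no match
4 → match
5 → match
6 → match
7 → match
8 → match
9 → match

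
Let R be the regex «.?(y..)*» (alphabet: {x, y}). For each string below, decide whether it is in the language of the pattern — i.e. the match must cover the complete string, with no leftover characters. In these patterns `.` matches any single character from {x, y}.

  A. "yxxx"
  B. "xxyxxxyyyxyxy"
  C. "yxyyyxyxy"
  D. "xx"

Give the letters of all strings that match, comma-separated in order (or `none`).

A → no match
B → no match
C → match
D → no match

C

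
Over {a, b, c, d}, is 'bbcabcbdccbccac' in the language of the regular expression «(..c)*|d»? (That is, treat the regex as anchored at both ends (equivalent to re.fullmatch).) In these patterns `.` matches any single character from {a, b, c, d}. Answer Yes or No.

Yes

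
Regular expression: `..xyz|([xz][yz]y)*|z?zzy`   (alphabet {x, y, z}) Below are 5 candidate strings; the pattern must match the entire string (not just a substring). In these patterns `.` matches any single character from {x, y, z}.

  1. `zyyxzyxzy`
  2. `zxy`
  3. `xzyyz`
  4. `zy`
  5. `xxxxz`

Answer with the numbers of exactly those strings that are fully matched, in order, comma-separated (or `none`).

1 → match
2 → no match
3 → no match
4 → no match
5 → no match

1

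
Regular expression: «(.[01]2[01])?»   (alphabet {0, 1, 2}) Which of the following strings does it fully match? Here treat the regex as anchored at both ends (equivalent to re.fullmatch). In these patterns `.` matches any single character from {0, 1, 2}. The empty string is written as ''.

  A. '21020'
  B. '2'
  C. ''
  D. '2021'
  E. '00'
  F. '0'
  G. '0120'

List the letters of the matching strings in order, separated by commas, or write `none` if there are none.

A. '21020' → no match
B. '2' → no match
C. '' → match
D. '2021' → match
E. '00' → no match
F. '0' → no match
G. '0120' → match

C, D, G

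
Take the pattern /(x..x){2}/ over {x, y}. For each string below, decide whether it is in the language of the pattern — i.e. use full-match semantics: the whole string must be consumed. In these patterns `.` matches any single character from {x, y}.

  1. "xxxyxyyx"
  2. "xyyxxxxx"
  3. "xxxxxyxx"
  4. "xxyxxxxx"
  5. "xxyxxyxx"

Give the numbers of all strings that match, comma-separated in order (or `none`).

1 → no match
2 → match
3 → match
4 → match
5 → match

2, 3, 4, 5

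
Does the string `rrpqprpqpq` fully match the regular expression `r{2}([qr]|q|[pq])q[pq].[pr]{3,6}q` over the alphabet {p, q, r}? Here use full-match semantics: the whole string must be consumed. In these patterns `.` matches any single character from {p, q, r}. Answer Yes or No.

No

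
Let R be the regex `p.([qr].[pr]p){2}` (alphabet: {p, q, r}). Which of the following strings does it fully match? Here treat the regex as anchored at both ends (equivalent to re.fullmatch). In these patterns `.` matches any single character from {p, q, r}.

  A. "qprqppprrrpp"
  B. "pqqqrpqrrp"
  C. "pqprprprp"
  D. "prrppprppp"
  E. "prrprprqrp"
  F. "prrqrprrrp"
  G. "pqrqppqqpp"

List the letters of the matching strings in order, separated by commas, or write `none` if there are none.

A → no match — must start with "p"
B → match
C → no match
D → match
E → match
F → match
G → match

B, D, E, F, G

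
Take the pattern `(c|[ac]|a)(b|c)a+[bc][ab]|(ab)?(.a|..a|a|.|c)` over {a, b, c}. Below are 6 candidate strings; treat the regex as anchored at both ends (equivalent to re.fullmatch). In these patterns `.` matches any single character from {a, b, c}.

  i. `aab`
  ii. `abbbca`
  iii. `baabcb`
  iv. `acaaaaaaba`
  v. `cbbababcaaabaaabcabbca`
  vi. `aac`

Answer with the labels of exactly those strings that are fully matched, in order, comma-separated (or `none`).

i → no match
ii → no match
iii → no match
iv → match
v → no match
vi → no match

iv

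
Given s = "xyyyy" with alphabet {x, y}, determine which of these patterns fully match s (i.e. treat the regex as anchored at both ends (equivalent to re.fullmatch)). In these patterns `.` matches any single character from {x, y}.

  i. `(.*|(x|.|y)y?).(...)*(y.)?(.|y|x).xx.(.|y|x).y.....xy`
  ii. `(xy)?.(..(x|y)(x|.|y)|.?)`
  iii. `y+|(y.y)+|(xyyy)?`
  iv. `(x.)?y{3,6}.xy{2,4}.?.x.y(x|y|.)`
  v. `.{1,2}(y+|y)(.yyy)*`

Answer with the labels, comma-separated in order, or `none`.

ii, v

i → no match — must end with "xy"
ii → match
iii → no match
iv → no match
v → match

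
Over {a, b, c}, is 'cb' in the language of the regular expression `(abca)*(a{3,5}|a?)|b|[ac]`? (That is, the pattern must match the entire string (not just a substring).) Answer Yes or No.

No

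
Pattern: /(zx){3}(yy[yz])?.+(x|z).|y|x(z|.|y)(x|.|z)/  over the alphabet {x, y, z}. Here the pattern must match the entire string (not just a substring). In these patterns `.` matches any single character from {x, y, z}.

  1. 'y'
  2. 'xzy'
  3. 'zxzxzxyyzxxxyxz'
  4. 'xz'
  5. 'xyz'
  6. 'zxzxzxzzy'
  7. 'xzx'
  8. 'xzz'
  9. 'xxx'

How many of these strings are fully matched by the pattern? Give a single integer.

8

1 → match
2 → match
3 → match
4 → no match
5 → match
6 → match
7 → match
8 → match
9 → match
Total matched: 8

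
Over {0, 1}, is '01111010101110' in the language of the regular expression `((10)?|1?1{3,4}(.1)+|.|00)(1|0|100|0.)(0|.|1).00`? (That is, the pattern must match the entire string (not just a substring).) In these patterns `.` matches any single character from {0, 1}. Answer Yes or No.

Every match must end with '00', but '01111010101110' does not.

No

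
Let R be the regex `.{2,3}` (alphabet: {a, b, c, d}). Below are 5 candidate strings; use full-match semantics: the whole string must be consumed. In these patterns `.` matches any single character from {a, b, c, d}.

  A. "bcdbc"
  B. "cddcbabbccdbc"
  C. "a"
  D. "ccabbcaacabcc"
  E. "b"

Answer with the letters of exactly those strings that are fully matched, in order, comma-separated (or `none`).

A → no match
B → no match
C → no match
D → no match
E → no match

none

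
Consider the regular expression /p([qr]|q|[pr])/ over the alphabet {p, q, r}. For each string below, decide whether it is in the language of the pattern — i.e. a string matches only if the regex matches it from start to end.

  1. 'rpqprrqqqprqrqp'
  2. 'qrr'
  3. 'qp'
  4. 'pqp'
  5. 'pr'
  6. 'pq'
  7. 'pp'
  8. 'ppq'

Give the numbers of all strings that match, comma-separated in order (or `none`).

5, 6, 7

1 → no match — must start with 'p'
2 → no match — must start with 'p'
3 → no match — must start with 'p'
4 → no match
5 → match
6 → match
7 → match
8 → no match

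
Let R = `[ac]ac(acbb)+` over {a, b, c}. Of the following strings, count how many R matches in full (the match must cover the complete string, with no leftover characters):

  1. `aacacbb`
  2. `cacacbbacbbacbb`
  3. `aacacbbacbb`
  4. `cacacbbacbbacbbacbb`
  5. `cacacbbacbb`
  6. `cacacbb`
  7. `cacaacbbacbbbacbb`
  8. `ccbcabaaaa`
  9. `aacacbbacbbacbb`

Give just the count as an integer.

1 → match
2 → match
3 → match
4 → match
5 → match
6 → match
7 → no match
8 → no match — must end with `acbb`
9 → match
Total matched: 7

7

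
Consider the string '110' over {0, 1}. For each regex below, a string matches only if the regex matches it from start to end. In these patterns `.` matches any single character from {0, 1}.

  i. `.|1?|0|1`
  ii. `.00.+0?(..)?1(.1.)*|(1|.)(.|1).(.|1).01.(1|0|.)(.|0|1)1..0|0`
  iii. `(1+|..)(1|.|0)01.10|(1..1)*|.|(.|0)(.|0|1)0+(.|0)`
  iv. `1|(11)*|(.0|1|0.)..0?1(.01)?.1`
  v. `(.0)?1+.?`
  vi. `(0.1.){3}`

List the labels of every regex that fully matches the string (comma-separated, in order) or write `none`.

v

i → no match
ii → no match
iii → no match
iv → no match
v → match
vi → no match — must start with '0'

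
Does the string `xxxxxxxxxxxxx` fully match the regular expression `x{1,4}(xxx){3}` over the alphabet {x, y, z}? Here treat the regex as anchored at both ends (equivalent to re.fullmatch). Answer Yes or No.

Yes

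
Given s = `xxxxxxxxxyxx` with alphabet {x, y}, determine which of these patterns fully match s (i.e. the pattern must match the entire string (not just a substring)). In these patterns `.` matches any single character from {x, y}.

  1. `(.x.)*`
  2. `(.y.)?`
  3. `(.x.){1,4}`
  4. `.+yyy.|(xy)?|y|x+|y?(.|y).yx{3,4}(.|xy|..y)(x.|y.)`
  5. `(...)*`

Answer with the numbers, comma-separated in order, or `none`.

1 → match
2 → no match
3 → match
4 → no match
5 → match

1, 3, 5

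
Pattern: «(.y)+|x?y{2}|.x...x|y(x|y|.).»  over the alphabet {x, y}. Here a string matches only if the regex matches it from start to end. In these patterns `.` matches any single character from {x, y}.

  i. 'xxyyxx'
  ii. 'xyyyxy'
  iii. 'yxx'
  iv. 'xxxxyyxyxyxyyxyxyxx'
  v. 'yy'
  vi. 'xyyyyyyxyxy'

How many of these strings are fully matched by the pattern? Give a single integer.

4

i → match
ii → match
iii → match
iv → no match
v → match
vi → no match
Total matched: 4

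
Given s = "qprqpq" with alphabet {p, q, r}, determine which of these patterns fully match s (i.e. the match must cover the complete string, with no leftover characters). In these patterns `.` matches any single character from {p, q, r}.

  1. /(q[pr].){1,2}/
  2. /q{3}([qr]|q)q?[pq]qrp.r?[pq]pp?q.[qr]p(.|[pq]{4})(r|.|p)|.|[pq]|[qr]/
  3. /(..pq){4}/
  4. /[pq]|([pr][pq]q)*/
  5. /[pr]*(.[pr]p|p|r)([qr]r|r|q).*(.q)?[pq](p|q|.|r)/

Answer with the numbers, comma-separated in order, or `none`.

1 → match
2 → no match
3 → no match
4 → no match
5 → no match

1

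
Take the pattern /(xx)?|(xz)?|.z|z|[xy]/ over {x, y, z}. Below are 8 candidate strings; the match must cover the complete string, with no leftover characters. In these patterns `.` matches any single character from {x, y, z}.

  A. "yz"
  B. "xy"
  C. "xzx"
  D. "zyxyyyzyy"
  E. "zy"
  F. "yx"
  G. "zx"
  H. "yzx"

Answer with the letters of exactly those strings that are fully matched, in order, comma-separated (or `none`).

A

A → match
B → no match
C → no match
D → no match
E → no match
F → no match
G → no match
H → no match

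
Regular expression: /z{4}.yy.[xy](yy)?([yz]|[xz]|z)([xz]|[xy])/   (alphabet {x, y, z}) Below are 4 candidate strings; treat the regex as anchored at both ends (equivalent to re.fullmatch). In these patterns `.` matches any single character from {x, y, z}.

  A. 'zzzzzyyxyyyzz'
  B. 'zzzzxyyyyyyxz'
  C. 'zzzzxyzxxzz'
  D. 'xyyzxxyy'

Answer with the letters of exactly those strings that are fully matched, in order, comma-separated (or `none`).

A → match
B → match
C. 'zzzzxyzxxzz' → no match
D. 'xyyzxxyy' → no match — must start with 'z'

A, B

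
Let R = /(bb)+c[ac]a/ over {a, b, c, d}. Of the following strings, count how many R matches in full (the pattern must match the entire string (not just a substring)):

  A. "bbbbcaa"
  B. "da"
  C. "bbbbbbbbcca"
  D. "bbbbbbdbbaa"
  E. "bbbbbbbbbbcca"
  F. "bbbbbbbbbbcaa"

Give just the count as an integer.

A → match
B → no match — must start with "bb"
C → match
D → no match
E → match
F → match
Total matched: 4

4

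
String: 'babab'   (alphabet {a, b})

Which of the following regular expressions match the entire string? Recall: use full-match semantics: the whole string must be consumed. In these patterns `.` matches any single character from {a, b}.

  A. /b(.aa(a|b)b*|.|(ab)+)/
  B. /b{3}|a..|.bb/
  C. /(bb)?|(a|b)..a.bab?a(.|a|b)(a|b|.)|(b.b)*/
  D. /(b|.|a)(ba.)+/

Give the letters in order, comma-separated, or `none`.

A → match
B → no match
C → no match
D → no match

A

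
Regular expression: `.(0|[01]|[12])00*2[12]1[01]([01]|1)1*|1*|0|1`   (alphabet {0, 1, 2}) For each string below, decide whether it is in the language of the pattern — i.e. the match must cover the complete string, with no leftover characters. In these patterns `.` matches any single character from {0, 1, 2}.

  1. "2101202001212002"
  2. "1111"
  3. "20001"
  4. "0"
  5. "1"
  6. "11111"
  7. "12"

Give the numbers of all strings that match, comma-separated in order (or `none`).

1 → no match
2 → match
3 → no match
4 → match
5 → match
6 → match
7 → no match

2, 4, 5, 6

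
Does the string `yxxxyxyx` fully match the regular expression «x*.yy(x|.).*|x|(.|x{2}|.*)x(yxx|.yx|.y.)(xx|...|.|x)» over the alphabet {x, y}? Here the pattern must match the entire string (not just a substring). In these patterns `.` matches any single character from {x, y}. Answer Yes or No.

No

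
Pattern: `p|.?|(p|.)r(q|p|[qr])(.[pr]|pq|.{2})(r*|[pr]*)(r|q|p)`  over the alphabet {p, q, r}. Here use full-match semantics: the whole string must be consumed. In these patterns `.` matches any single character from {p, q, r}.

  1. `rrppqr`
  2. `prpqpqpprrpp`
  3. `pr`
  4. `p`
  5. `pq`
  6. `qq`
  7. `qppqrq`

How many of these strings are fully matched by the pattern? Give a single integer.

2

1 → match
2 → no match
3 → no match
4 → match
5 → no match
6 → no match
7 → no match
Total matched: 2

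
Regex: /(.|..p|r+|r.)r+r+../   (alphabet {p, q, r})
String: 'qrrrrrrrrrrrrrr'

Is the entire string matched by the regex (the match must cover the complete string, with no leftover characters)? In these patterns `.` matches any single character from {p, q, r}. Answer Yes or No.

Yes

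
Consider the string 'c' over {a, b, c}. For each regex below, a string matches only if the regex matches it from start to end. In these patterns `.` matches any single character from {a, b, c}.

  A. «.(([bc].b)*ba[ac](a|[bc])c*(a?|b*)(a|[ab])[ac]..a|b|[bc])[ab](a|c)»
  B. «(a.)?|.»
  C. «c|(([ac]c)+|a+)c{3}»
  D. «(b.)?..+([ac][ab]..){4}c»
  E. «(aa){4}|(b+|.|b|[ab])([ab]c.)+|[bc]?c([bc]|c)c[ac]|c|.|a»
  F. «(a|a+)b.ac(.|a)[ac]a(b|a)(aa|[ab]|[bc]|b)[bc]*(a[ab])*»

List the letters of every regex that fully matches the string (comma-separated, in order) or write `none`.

B, C, E

A → no match
B → match
C → match
D → no match
E → match
F → no match — must start with 'a'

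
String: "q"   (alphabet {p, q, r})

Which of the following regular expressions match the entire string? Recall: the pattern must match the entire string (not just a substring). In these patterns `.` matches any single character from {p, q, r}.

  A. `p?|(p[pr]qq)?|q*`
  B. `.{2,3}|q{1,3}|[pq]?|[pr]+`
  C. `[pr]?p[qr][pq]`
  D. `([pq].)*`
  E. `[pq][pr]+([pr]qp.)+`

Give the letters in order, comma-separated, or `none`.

A, B

A → match
B → match
C → no match
D → no match
E → no match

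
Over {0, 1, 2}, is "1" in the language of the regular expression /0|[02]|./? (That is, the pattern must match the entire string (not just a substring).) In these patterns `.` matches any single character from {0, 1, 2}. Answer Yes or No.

Yes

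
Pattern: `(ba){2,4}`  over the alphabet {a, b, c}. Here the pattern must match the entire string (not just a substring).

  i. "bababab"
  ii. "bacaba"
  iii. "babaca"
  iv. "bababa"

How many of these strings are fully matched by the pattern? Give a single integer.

1

i → no match — must end with "ba"
ii → no match
iii → no match — must end with "ba"
iv → match
Total matched: 1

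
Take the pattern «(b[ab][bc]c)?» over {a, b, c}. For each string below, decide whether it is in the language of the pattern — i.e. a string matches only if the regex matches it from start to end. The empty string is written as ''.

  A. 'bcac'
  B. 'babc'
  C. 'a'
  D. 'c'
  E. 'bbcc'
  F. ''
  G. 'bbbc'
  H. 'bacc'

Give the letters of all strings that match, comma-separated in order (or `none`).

B, E, F, G, H

A. 'bcac' → no match
B. 'babc' → match
C. 'a' → no match
D. 'c' → no match
E. 'bbcc' → match
F. '' → match
G. 'bbbc' → match
H. 'bacc' → match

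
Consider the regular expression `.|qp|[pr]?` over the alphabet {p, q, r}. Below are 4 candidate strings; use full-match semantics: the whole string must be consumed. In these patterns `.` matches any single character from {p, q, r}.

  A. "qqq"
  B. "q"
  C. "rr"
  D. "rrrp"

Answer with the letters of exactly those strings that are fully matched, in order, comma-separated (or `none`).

B

A → no match
B → match
C → no match
D → no match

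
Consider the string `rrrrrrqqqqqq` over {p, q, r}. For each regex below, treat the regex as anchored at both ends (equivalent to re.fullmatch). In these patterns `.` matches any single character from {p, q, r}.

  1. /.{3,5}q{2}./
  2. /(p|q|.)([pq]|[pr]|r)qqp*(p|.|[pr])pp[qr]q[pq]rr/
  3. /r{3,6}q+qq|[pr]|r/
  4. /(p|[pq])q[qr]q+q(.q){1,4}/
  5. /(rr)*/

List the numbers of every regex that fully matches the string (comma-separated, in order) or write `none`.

3

1 → no match
2 → no match — must end with `rr`
3 → match
4 → no match
5 → no match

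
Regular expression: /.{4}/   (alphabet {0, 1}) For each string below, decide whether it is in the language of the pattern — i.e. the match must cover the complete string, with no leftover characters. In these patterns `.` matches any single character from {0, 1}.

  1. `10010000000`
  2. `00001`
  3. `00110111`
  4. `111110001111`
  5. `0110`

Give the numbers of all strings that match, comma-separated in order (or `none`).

5

1 → no match
2 → no match
3 → no match
4 → no match
5 → match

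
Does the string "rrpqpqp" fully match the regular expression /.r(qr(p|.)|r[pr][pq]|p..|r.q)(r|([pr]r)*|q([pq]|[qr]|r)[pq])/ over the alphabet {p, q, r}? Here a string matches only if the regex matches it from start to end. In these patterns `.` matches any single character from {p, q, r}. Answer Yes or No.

No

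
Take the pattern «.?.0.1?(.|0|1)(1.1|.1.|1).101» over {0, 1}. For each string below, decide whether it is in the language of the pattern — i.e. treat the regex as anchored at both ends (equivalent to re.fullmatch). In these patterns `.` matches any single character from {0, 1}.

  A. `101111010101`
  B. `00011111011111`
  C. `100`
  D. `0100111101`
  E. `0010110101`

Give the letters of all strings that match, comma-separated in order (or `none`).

A, D

A. `101111010101` → match
B → no match — must end with `101`
C. `100` → no match — must end with `101`
D. `0100111101` → match
E. `0010110101` → no match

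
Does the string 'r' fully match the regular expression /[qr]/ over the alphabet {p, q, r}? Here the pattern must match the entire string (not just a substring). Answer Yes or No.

Yes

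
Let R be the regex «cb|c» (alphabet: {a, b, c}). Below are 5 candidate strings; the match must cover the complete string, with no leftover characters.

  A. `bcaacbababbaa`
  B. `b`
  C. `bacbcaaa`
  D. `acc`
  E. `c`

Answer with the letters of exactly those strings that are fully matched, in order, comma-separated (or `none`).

A → no match
B. `b` → no match
C. `bacbcaaa` → no match
D. `acc` → no match
E. `c` → match

E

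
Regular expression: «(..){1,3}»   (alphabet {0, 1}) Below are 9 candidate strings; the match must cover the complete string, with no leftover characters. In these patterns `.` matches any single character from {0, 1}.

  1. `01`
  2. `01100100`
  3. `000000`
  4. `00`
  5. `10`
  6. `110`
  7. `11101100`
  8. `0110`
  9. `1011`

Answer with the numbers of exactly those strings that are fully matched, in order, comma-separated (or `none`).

1 → match
2 → no match
3 → match
4 → match
5 → match
6 → no match
7 → no match
8 → match
9 → match

1, 3, 4, 5, 8, 9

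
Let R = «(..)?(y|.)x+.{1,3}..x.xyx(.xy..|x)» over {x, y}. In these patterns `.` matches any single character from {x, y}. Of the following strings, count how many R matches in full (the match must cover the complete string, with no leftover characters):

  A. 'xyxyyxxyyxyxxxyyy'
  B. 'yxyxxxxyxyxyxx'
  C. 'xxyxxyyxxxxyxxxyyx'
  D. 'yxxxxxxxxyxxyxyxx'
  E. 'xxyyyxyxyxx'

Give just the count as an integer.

A → no match
B → match
C → match
D → match
E → match
Total matched: 4

4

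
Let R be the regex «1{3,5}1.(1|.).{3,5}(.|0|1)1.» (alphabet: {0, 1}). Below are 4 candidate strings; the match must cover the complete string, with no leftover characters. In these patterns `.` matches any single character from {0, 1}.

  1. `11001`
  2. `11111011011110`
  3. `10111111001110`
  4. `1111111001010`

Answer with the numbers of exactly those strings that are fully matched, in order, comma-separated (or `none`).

2, 4

1. `11001` → no match
2 → match
3 → no match
4 → match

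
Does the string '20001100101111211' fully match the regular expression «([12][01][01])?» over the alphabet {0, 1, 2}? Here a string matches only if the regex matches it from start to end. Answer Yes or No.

No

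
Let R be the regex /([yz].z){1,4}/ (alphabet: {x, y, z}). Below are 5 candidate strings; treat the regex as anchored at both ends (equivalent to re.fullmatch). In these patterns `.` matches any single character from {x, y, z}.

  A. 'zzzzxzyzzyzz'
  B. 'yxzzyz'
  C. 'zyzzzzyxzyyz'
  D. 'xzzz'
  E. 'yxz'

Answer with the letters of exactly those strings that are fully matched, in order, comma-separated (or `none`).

A, B, C, E

A → match
B → match
C → match
D → no match
E → match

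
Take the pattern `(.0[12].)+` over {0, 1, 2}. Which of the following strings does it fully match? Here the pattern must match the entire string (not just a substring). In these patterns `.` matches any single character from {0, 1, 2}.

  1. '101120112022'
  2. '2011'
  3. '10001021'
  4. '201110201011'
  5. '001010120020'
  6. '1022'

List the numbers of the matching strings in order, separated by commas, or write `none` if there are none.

1 → match
2 → match
3 → no match
4 → match
5 → match
6 → match

1, 2, 4, 5, 6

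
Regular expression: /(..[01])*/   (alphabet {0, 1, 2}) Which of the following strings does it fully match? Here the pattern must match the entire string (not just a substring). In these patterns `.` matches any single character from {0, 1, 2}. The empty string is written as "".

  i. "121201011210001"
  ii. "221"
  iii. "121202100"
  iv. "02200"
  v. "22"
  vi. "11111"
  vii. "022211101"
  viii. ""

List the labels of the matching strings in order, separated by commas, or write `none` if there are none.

i, ii, viii

i → match
ii → match
iii → no match
iv → no match
v → no match
vi → no match
vii → no match
viii → match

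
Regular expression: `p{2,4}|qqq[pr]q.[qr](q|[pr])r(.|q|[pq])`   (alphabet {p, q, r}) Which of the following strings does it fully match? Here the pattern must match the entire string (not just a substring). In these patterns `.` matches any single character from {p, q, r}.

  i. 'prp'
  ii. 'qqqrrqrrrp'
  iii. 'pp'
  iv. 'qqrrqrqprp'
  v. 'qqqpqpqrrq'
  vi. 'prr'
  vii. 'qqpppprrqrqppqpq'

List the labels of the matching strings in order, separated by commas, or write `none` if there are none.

iii, v

i → no match
ii → no match
iii → match
iv → no match
v → match
vi → no match
vii → no match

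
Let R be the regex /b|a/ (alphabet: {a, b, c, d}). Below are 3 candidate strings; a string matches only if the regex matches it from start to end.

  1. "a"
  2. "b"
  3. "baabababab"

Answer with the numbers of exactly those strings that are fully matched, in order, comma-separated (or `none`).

1. "a" → match
2. "b" → match
3. "baabababab" → no match

1, 2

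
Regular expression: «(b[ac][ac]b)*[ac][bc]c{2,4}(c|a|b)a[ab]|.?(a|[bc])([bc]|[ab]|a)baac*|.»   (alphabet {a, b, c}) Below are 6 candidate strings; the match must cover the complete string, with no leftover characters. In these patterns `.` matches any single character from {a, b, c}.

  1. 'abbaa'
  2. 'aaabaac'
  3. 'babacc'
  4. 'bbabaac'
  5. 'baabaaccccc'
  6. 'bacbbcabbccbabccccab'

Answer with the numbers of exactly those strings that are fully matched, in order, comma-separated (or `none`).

1 → match
2 → match
3 → no match
4 → match
5 → match
6 → match

1, 2, 4, 5, 6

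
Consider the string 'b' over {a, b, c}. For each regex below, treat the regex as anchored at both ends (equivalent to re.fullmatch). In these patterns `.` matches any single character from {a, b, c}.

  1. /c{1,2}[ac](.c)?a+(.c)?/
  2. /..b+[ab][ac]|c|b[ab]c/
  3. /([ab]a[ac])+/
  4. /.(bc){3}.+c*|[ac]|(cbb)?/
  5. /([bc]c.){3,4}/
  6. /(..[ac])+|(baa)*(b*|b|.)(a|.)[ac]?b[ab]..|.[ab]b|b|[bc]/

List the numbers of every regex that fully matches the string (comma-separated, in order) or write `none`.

1 → no match — must start with 'c'
2 → no match
3 → no match
4 → no match
5 → no match
6 → match

6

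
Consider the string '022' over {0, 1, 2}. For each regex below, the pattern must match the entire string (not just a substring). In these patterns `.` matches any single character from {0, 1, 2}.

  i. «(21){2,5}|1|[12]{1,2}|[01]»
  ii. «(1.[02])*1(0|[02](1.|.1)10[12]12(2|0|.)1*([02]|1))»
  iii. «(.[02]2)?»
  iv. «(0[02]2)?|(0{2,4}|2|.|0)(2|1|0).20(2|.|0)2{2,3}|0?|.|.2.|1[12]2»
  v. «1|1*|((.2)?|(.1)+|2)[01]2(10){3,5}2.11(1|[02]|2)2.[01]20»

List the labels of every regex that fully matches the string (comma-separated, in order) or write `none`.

i → no match
ii → no match
iii → match
iv → match
v → no match

iii, iv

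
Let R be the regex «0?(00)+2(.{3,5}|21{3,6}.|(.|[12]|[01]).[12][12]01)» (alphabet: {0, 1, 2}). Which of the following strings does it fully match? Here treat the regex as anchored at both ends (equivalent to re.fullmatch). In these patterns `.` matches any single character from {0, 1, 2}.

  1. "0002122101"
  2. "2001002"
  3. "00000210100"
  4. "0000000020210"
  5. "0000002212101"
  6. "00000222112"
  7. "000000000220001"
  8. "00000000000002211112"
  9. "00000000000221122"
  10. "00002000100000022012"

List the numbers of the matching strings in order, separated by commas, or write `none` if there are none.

1 → match
2 → no match
3 → match
4 → match
5 → match
6 → match
7 → match
8 → match
9 → match
10 → no match

1, 3, 4, 5, 6, 7, 8, 9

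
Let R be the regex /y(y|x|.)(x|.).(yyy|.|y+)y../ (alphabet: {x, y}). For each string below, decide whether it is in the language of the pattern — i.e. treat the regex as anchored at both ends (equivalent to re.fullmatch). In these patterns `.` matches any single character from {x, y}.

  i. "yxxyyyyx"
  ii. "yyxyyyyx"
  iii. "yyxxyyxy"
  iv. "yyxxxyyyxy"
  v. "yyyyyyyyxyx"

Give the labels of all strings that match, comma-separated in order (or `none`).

i → match
ii → match
iii → match
iv → no match
v → no match

i, ii, iii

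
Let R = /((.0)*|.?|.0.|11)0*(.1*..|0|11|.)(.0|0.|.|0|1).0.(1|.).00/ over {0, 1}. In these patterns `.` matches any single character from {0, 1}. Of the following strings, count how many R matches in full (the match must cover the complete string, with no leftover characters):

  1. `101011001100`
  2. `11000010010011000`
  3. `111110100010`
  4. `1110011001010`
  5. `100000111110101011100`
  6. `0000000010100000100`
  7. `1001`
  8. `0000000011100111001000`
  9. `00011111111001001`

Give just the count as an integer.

1 → match
2 → match
3 → no match — must end with `00`
4 → no match — must end with `00`
5 → match
6 → match
7 → no match — must end with `00`
8 → no match
9 → no match — must end with `00`
Total matched: 4

4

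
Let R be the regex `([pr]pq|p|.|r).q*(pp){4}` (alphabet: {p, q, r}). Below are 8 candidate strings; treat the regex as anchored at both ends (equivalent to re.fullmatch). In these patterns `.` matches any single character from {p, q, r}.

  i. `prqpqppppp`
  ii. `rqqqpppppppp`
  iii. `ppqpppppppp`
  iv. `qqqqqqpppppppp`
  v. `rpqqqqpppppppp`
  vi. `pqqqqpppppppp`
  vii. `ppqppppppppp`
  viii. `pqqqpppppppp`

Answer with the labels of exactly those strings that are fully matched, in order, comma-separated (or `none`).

i. `prqpqppppp` → no match
ii. `rqqqpppppppp` → match
iii. `ppqpppppppp` → match
iv → match
v → match
vi → match
vii. `ppqppppppppp` → match
viii. `pqqqpppppppp` → match

ii, iii, iv, v, vi, vii, viii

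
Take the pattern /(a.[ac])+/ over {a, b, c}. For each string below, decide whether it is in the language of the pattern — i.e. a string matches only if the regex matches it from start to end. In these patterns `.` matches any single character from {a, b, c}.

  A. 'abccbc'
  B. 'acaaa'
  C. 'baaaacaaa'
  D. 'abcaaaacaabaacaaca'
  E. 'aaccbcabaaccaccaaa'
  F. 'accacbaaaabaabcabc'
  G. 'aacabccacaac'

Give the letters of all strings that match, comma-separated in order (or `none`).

A → no match
B → no match
C → no match — must start with 'a'
D → match
E → no match
F → no match
G → no match

D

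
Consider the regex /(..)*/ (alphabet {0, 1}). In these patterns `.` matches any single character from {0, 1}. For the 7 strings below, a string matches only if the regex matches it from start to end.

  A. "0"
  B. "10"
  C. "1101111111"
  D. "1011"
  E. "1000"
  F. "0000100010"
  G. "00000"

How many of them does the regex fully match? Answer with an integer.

5

A → no match
B → match
C → match
D → match
E → match
F → match
G → no match
Total matched: 5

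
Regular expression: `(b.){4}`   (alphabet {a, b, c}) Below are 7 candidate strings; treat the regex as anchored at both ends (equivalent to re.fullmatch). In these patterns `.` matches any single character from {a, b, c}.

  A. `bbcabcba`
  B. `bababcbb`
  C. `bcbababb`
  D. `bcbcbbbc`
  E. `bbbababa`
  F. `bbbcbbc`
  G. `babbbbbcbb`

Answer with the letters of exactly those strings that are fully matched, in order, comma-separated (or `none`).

A → no match
B → match
C → match
D → match
E → match
F → no match
G → no match

B, C, D, E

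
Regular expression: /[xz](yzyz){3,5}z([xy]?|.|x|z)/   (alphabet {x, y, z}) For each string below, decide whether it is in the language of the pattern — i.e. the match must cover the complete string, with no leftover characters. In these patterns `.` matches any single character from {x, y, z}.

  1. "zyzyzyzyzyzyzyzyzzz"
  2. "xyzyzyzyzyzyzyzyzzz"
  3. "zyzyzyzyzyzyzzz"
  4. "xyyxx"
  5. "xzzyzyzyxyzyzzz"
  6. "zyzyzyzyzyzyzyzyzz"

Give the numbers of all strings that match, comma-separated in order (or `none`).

1 → match
2 → match
3 → match
4. "xyyxx" → no match
5 → no match
6 → match

1, 2, 3, 6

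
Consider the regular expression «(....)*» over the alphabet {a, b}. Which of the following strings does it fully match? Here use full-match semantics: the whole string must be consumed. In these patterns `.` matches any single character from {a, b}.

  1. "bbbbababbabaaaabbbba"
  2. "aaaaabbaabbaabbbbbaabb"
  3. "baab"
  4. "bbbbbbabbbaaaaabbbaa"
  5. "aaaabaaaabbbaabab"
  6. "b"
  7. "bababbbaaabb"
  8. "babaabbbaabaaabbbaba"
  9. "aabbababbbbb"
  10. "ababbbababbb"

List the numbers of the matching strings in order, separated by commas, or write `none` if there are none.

1 → match
2 → no match
3 → match
4 → match
5 → no match
6 → no match
7 → match
8 → match
9 → match
10 → match

1, 3, 4, 7, 8, 9, 10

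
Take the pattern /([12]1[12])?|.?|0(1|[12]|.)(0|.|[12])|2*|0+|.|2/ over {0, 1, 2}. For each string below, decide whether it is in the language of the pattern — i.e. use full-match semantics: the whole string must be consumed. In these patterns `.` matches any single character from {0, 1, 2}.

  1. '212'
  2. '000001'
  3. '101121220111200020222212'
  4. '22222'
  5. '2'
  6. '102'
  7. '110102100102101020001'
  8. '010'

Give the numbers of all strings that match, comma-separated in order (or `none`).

1, 4, 5, 8

1 → match
2 → no match
3 → no match
4 → match
5 → match
6 → no match
7 → no match
8 → match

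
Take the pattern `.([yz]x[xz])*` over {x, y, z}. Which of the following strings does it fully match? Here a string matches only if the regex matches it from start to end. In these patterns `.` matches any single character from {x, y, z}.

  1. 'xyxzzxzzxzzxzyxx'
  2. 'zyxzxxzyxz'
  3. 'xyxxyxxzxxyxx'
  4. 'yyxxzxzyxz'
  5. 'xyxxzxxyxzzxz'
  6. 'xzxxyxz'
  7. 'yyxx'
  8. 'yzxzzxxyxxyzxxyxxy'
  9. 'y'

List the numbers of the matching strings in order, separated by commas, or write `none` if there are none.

1, 3, 4, 5, 6, 7, 9

1 → match
2 → no match
3 → match
4 → match
5 → match
6 → match
7 → match
8 → no match
9 → match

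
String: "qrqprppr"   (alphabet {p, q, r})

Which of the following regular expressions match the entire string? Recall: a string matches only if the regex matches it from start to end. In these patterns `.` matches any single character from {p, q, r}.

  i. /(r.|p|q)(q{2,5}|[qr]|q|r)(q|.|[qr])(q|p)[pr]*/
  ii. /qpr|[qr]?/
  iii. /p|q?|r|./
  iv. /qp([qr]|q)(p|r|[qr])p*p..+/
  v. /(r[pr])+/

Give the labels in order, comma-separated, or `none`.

i

i → match
ii → no match
iii → no match
iv → no match — must start with "qp"
v → no match — must start with "r"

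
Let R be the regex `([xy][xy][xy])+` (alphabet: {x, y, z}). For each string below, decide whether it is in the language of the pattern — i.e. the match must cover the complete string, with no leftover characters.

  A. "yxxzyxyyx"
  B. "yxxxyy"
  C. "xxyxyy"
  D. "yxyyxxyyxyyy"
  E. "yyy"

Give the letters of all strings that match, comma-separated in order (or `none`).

A. "yxxzyxyyx" → no match
B. "yxxxyy" → match
C. "xxyxyy" → match
D. "yxyyxxyyxyyy" → match
E. "yyy" → match

B, C, D, E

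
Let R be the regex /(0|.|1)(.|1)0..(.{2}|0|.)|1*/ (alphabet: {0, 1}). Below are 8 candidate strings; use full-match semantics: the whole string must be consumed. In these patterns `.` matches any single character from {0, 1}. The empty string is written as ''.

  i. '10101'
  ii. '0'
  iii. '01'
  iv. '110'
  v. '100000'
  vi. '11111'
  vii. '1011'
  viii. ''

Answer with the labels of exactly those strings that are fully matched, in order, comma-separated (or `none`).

v, vi, viii

i → no match
ii → no match
iii → no match
iv → no match
v → match
vi → match
vii → no match
viii → match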